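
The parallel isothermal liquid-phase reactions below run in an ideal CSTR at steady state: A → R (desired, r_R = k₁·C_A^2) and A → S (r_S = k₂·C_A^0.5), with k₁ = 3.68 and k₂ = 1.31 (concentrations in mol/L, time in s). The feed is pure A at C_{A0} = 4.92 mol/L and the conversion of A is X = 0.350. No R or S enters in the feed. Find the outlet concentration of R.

Exit C_A = C_{A0}(1−X) = 4.92×0.650 = 3.198 mol/L.
Rates in a CSTR are evaluated at the outlet concentration: r_R = 3.68×3.198^2 = 37.64, r_S = 1.31×3.198^0.5 = 2.343.
Fraction of consumed A going to R: r_R/(r_R+r_S) = 0.9414.
C_R = 0.9414·C_{A0}·X = 0.9414×4.92×0.350 = 1.62 mol/L.

1.62 mol/L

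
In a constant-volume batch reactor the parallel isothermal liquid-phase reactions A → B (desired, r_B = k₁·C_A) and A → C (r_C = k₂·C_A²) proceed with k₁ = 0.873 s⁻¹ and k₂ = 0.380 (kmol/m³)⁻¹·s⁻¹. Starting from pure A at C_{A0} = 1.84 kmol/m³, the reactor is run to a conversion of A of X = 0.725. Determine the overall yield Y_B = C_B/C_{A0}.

C_A = C_{A0}(1−X) = 0.5060 kmol/m³.
Along a PFR/batch, dC_B/dC_A = −r_B/(r_B+r_C) = −k₁/(k₁+k₂·C_A).
Integrating from C_{A0} to C_A: C_B = (0.873/0.380)·ln[(0.873+0.380·1.84)/(0.873+0.380·0.506)] = 2.297·ln(1.572/1.065) = 0.8942 kmol/m³.
Y_B = C_B/C_{A0} = 0.8942/1.84 = 0.486.

0.486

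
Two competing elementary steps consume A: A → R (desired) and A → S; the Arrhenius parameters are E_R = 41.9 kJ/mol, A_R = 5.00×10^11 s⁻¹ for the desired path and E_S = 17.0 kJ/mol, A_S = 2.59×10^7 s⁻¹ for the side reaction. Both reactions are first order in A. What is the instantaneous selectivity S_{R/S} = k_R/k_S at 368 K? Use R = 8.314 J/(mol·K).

5.64

Since both paths have the same order in A, the concentration cancels and S_{R/S} = k_R/k_S = (A_R/A_S)·exp[(E_S−E_R)/(RT)].
(E_S−E_R)/(RT) = (17.0−41.9)×10³/(8.314×368) = -24900/3060 = -8.138.
k_R/k_S = (5.00×10^11/2.59×10^7)·exp(-8.138) = 19305 × 2.921×10^-4 = 5.64.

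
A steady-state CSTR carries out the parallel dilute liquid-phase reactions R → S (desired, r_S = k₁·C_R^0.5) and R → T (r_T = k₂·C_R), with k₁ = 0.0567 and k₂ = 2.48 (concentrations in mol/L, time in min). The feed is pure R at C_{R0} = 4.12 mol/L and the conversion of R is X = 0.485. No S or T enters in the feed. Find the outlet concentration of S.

Exit C_R = C_{R0}(1−X) = 4.12×0.515 = 2.122 mol/L.
Rates in a CSTR are evaluated at the outlet concentration: r_S = 0.0567×2.122^0.5 = 0.08259, r_T = 2.48×2.122 = 5.262.
Fraction of consumed R going to S: r_S/(r_S+r_T) = 0.01545.
C_S = 0.01545·C_{R0}·X = 0.01545×4.12×0.485 = 0.0309 mol/L.

0.0309 mol/L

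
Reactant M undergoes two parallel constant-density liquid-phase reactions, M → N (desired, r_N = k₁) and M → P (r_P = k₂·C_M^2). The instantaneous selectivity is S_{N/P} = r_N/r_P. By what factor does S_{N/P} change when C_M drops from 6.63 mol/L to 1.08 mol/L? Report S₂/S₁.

37.7

S_{N/P} = (k₁/k₂)·C_M^-2, so S₂/S₁ = (C_{M,2}/C_{M,1})^-2.
= (1.08/6.63)^(-2) = (0.1629)^(-2) = 37.7.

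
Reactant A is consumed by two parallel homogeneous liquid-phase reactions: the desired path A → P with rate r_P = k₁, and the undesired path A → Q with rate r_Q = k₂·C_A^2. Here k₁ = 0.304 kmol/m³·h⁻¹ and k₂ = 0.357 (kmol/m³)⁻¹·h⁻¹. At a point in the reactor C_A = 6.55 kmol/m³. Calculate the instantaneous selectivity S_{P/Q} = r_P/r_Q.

S_{P/Q} = r_P/r_Q = (k₁)/(k₂·C_A^2) = (k₁/k₂)·C_A^-2.
= (0.304) / (0.357×6.550^2) = 0.3040/15.32 = 0.0198.
The undesired path is higher order in A, so low C_A (CSTR or dilute feed) favours P.

0.0198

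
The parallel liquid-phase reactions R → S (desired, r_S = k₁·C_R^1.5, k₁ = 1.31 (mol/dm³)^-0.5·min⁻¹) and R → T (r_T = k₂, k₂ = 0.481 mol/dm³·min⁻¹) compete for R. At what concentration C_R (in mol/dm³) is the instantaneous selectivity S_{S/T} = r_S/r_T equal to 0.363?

0.261 mol/dm³

S_{S/T} = (k₁/k₂)·C_R^1.5 ⇒ C_R = (S·k₂/k₁)^(1/1.5).
= (0.363×0.481/1.31)^(0.6667) = (0.1333)^(0.6667) = 0.261 mol/dm³.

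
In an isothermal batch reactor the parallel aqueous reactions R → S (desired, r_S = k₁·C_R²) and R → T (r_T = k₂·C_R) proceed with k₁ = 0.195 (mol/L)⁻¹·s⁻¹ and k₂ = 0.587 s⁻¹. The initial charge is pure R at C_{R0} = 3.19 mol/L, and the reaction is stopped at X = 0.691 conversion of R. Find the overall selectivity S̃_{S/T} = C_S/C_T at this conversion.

0.667

C_R = C_{R0}(1−X) = 0.9857 mol/L.
Along a PFR/batch, dC_T/dC_R = −r_T/(r_S+r_T) = −k₂/(k₂+k₁·C_R).
Integrating from C_{R0} to C_R: C_T = (0.587/0.195)·ln[(0.587+0.195·3.19)/(0.587+0.195·0.986)] = 3.010·ln(1.209/0.7792) = 1.322 mol/L.
Then C_S = (C_{R0}−C_R) − C_T = 2.204 − 1.322 = 0.8819 mol/L.
S̃_{S/T} = C_S/C_T = 0.8819/1.322 = 0.667.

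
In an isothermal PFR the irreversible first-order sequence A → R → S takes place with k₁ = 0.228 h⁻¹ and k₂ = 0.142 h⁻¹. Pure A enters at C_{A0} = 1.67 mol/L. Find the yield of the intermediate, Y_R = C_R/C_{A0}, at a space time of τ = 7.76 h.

0.429

Solving the coupled first-order balances gives C_R(τ) = [k₁/(k₂−k₁)]·C_{A0}·(e^(−k₁τ) − e^(−k₂τ)).
e^(−k₁τ) = e^(−0.228×7.76) = e^(−1.769) = 0.1705; e^(−k₂τ) = e^(−1.102) = 0.3322.
C_R = 0.228×1.67/(0.142−0.228) × (0.1705−0.3322) = (-4.427)×(-0.1618) = 0.7163 mol/L.
Y_R = C_R/C_{A0} = 0.7163/1.67 = 0.429.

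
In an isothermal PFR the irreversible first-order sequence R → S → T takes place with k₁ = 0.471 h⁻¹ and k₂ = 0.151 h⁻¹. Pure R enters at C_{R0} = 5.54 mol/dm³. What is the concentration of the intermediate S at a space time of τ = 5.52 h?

For first-order series with pure R initially, C_S(τ) = k₁C_{R0}/(k₂−k₁)·(e^(−k₁τ) − e^(−k₂τ)).
e^(−k₁τ) = e^(−0.471×5.52) = e^(−2.600) = 0.07428; e^(−k₂τ) = e^(−0.8335) = 0.4345.
C_S = 0.471×5.54/(0.151−0.471) × (0.07428−0.4345) = (-8.154)×(-0.3602) = 2.937 mol/dm³.

2.94 mol/dm³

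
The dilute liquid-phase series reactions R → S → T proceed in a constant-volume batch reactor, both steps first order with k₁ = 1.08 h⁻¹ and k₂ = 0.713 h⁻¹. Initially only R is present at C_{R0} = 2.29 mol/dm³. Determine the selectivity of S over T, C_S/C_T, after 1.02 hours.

Solving the coupled first-order balances gives C_S(t) = [k₁/(k₂−k₁)]·C_{R0}·(e^(−k₁t) − e^(−k₂t)).
e^(−k₁t) = e^(−1.08×1.02) = e^(−1.102) = 0.3323; e^(−k₂t) = e^(−0.7273) = 0.4832.
C_S = 1.08×2.29/(0.713−1.08) × (0.3323−0.4832) = (-6.739)×(-0.1509) = 1.017 mol/dm³.
C_R = C_{R0}e^(−k₁t) = 0.7611 mol/dm³, so C_T = C_{R0}−C_R−C_S = 0.5121 mol/dm³; C_S/C_T = 1.99.

1.99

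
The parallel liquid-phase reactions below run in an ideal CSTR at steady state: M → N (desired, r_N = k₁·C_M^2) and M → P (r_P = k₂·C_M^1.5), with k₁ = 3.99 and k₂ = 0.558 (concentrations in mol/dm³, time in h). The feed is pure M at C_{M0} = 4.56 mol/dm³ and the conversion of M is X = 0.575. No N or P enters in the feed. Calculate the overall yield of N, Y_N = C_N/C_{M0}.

Exit C_M = C_{M0}(1−X) = 4.56×0.425 = 1.938 mol/dm³.
Rates in a CSTR are evaluated at the outlet concentration: r_N = 3.99×1.938^2 = 14.99, r_P = 0.558×1.938^1.5 = 1.505.
Fraction of consumed M going to N: r_N/(r_N+r_P) = 0.9087.
C_N = 0.9087·C_{M0}·X = 0.9087×4.56×0.575 = 2.38 mol/dm³; Y_N = C_N/C_{M0} = 0.523.

0.523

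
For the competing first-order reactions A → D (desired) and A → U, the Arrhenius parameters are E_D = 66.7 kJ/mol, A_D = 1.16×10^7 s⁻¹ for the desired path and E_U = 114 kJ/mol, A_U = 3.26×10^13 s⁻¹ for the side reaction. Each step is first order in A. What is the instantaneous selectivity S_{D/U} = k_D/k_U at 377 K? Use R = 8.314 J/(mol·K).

Since both paths have the same order in A, the concentration cancels and S_{D/U} = k_D/k_U = (A_D/A_U)·exp[(E_U−E_D)/(RT)].
(E_U−E_D)/(RT) = (114−66.7)×10³/(8.314×377) = 47300/3134 = 15.09.
k_D/k_U = (1.16×10^7/3.26×10^13)·exp(15.09) = 3.558×10^-7 × 3.579×10^6 = 1.27.

1.27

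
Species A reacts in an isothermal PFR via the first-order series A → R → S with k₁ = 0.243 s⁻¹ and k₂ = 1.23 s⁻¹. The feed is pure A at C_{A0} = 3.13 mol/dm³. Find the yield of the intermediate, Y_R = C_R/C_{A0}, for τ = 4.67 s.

0.0784

The intermediate concentration in a first-order A→B→C sequence is C_R = k₁C_{A0}(e^(−k₁τ) − e^(−k₂τ))/(k₂−k₁).
e^(−k₁τ) = e^(−0.243×4.67) = e^(−1.135) = 0.3215; e^(−k₂τ) = e^(−5.744) = 0.003202.
C_R = 0.243×3.13/(1.23−0.243) × (0.3215−0.003202) = 0.7706×0.3183 = 0.2453 mol/dm³.
Y_R = C_R/C_{A0} = 0.2453/3.13 = 0.0784.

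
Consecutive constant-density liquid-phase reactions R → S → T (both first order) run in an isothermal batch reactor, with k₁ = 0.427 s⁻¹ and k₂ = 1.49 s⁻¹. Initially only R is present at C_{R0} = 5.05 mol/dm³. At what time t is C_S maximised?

The intermediate peaks when r₁ = r₂, i.e. k₁e^(−k₁t) = k₂e^(−k₂t), giving t_opt = ln(k₂/k₁)/(k₂−k₁).
= ln(1.49/0.427)/(1.49−0.427) = ln(3.489)/1.063 = 1.250/1.063 = 1.18 s.

1.18 s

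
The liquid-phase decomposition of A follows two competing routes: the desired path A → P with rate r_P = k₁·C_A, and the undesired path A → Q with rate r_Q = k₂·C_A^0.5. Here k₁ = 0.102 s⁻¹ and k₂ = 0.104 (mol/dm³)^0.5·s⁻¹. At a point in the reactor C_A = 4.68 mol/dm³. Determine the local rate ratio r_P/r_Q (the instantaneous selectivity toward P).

2.12

S_{P/Q} = r_P/r_Q = (k₁·C_A)/(k₂·C_A^0.5) = (k₁/k₂)·C_A^0.5.
= (0.102×4.680) / (0.104×4.680^0.5) = 0.4774/0.2250 = 2.12.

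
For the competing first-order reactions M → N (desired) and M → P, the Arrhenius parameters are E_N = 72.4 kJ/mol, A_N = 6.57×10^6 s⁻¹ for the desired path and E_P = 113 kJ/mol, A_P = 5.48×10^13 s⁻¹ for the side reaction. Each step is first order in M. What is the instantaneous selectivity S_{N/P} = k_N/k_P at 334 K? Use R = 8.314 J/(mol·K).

0.268

k_N/k_P = (A_N/A_P)·exp[−(E_N−E_P)/(RT)] = (A_N/A_P)·exp[(E_P−E_N)/(RT)].
(E_P−E_N)/(RT) = (113−72.4)×10³/(8.314×334) = 40600/2777 = 14.62.
k_N/k_P = (6.57×10^6/5.48×10^13)·exp(14.62) = 1.199×10^-7 × 2.237×10^6 = 0.268.
Since E_N < E_P, lowering the temperature improves selectivity toward N.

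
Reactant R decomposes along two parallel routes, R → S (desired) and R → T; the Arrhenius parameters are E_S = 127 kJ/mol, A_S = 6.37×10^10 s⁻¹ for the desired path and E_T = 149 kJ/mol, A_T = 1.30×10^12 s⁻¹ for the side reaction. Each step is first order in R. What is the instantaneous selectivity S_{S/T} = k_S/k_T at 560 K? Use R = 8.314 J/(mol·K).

5.53

With equal orders, S_{S/T} = k_S/k_T = (A_S/A_T)·exp[(E_T−E_S)/(RT)].
(E_T−E_S)/(RT) = (149−127)×10³/(8.314×560) = 22000/4656 = 4.725.
k_S/k_T = (6.37×10^10/1.30×10^12)·exp(4.725) = 0.04900 × 112.8 = 5.53.
Since E_S < E_T, lowering the temperature improves selectivity toward S.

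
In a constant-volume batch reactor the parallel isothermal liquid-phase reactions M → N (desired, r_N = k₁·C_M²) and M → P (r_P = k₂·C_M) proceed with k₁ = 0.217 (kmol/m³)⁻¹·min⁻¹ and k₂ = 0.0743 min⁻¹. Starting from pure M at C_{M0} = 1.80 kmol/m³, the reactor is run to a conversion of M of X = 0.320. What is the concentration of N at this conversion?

C_M = C_{M0}(1−X) = 1.224 kmol/m³.
Along a PFR/batch, dC_P/dC_M = −r_P/(r_N+r_P) = −k₂/(k₂+k₁·C_M).
Integrating from C_{M0} to C_M: C_P = (0.0743/0.217)·ln[(0.0743+0.217·1.80)/(0.0743+0.217·1.22)] = 0.3424·ln(0.4649/0.3399) = 0.1072 kmol/m³.
Then C_N = (C_{M0}−C_M) − C_P = 0.5760 − 0.1072 = 0.4688 kmol/m³.

0.469 kmol/m³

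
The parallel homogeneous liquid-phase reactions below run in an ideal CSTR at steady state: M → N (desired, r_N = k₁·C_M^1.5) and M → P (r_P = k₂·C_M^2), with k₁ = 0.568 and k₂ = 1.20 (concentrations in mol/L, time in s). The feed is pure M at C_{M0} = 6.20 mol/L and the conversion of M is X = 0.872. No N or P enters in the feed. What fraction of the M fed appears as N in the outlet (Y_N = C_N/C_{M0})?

Exit C_M = C_{M0}(1−X) = 6.20×0.128 = 0.7936 mol/L.
Rates in a CSTR are evaluated at the outlet concentration: r_N = 0.568×0.7936^1.5 = 0.4016, r_P = 1.20×0.7936^2 = 0.7558.
Fraction of consumed M going to N: r_N/(r_N+r_P) = 0.3470.
C_N = 0.3470·C_{M0}·X = 0.3470×6.20×0.872 = 1.88 mol/L; Y_N = C_N/C_{M0} = 0.303.

0.303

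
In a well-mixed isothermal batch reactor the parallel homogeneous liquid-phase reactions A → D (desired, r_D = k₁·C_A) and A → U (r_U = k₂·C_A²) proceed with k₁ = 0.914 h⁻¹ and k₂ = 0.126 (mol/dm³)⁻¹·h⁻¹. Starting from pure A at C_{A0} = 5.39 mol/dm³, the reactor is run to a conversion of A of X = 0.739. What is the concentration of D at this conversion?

2.74 mol/dm³

C_A = C_{A0}(1−X) = 1.407 mol/dm³.
Along a PFR/batch, dC_D/dC_A = −r_D/(r_D+r_U) = −k₁/(k₁+k₂·C_A).
Integrating from C_{A0} to C_A: C_D = (0.914/0.126)·ln[(0.914+0.126·5.39)/(0.914+0.126·1.41)] = 7.254·ln(1.593/1.091) = 2.745 mol/dm³.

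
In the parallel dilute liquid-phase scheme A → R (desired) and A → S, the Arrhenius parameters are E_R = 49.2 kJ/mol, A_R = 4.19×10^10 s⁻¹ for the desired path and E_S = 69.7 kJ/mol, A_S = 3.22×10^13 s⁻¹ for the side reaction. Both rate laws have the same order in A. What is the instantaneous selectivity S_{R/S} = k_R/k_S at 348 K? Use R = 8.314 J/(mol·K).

With equal orders, S_{R/S} = k_R/k_S = (A_R/A_S)·exp[(E_S−E_R)/(RT)].
(E_S−E_R)/(RT) = (69.7−49.2)×10³/(8.314×348) = 20500/2893 = 7.085.
k_R/k_S = (4.19×10^10/3.22×10^13)·exp(7.085) = 0.001301 × 1194 = 1.55.

1.55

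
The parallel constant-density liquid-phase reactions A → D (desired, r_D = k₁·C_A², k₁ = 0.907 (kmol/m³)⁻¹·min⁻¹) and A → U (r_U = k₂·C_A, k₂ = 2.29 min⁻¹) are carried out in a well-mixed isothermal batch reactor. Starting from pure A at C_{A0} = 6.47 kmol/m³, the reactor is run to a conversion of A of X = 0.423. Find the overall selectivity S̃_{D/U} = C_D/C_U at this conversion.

1.99

C_A = C_{A0}(1−X) = 3.733 kmol/m³.
Along a PFR/batch, dC_U/dC_A = −r_U/(r_D+r_U) = −k₂/(k₂+k₁·C_A).
Integrating from C_{A0} to C_A: C_U = (2.29/0.907)·ln[(2.29+0.907·6.47)/(2.29+0.907·3.73)] = 2.525·ln(8.158/5.676) = 0.9160 kmol/m³.
Then C_D = (C_{A0}−C_A) − C_U = 2.737 − 0.9160 = 1.821 kmol/m³.
S̃_{D/U} = C_D/C_U = 1.821/0.9160 = 1.99.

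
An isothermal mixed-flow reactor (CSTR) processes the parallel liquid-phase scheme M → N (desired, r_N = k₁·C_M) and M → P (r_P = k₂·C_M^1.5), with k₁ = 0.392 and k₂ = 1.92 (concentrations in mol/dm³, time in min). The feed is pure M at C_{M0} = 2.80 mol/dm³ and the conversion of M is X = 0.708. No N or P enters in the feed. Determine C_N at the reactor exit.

Exit C_M = C_{M0}(1−X) = 2.80×0.292 = 0.8176 mol/dm³.
In a CSTR the entire volume is at exit conditions, so r_N = 0.392×0.8176 = 0.3205 and r_P = 1.92×0.8176^1.5 = 1.419.
Fraction of consumed M going to N: r_N/(r_N+r_P) = 0.1842.
C_N = 0.1842·C_{M0}·X = 0.1842×2.80×0.708 = 0.365 mol/dm³.

0.365 mol/dm³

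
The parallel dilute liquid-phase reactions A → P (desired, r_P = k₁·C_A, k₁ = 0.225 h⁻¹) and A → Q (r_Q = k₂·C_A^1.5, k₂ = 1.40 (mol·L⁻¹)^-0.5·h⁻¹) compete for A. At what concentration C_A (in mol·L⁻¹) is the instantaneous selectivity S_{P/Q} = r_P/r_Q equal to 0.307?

0.274 mol·L⁻¹

S_{P/Q} = (k₁/k₂)·C_A^-0.5 ⇒ C_A = (S·k₂/k₁)^(-2).
= (0.307×1.40/0.225)^(-2) = (1.910)^(-2) = 0.274 mol·L⁻¹.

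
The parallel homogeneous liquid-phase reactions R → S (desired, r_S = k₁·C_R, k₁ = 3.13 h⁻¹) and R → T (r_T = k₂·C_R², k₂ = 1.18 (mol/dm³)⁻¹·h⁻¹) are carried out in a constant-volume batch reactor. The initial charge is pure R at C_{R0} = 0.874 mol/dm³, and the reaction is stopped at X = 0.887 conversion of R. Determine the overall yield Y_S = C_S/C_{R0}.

C_R = C_{R0}(1−X) = 0.09876 mol/dm³.
Along a PFR/batch, dC_S/dC_R = −r_S/(r_S+r_T) = −k₁/(k₁+k₂·C_R).
Integrating from C_{R0} to C_R: C_S = (3.13/1.18)·ln[(3.13+1.18·0.874)/(3.13+1.18·0.0988)] = 2.653·ln(4.161/3.247) = 0.6585 mol/dm³.
Y_S = C_S/C_{R0} = 0.6585/0.874 = 0.753.

0.753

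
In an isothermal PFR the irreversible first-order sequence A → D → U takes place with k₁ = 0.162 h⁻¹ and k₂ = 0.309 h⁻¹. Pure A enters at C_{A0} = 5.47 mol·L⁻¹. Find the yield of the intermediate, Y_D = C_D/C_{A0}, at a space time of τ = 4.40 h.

0.257

The intermediate concentration in a first-order A→B→C sequence is C_D = k₁C_{A0}(e^(−k₁τ) − e^(−k₂τ))/(k₂−k₁).
e^(−k₁τ) = e^(−0.162×4.40) = e^(−0.7128) = 0.4903; e^(−k₂τ) = e^(−1.360) = 0.2568.
C_D = 0.162×5.47/(0.309−0.162) × (0.4903−0.2568) = 6.028×0.2335 = 1.408 mol·L⁻¹.
Y_D = C_D/C_{A0} = 1.408/5.47 = 0.257.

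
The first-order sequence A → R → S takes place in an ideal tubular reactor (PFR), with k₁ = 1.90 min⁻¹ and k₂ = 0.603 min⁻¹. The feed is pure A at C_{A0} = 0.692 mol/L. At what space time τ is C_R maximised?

Setting dC_R/dτ = 0 gives τ_opt = ln(k₂/k₁)/(k₂−k₁).
= ln(0.603/1.90)/(0.603−1.90) = ln(0.3174)/-1.297 = -1.148/-1.297 = 0.885 min.

0.885 min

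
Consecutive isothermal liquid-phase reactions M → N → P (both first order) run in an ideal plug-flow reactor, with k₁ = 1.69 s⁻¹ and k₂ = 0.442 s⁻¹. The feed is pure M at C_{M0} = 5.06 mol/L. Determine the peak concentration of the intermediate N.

Evaluating C_N at τ_opt = ln(k₂/k₁)/(k₂−k₁) gives C_{N,max}/C_{M0} = (k₁/k₂)^[k₂/(k₂−k₁)].
= (1.69/0.442)^(0.442/(0.442−1.69)) = (3.824)^(-0.3542) = 0.6219.
C_{N,max} = 0.6219×5.06 = 3.15 mol/L.

3.15 mol/L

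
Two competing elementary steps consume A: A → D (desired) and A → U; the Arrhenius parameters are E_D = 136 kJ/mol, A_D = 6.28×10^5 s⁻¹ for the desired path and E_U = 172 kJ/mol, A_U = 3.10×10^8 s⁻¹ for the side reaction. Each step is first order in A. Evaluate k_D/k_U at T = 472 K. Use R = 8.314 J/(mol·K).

19.5

Since both paths have the same order in A, the concentration cancels and S_{D/U} = k_D/k_U = (A_D/A_U)·exp[(E_U−E_D)/(RT)].
(E_U−E_D)/(RT) = (172−136)×10³/(8.314×472) = 36000/3924 = 9.174.
k_D/k_U = (6.28×10^5/3.10×10^8)·exp(9.174) = 0.002026 × 9641 = 19.5.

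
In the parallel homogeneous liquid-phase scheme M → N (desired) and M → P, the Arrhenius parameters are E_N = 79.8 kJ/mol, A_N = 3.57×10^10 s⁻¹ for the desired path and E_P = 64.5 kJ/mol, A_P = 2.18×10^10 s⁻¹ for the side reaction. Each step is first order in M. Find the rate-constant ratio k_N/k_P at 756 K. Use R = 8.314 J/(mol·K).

k_N/k_P = (A_N/A_P)·exp[−(E_N−E_P)/(RT)] = (A_N/A_P)·exp[(E_P−E_N)/(RT)].
(E_P−E_N)/(RT) = (64.5−79.8)×10³/(8.314×756) = -15300/6285 = -2.434.
k_N/k_P = (3.57×10^10/2.18×10^10)·exp(-2.434) = 1.638 × 0.08767 = 0.144.
Since E_N > E_P, raising the temperature improves selectivity toward N.

0.144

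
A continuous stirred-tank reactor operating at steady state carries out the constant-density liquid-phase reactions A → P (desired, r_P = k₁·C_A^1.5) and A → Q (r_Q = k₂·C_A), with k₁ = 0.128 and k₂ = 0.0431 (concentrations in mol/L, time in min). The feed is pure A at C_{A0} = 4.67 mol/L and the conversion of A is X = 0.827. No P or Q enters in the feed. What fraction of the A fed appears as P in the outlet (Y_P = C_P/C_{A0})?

0.602

Exit C_A = C_{A0}(1−X) = 4.67×0.173 = 0.8079 mol/L.
Rates in a CSTR are evaluated at the outlet concentration: r_P = 0.128×0.8079^1.5 = 0.09295, r_Q = 0.0431×0.8079 = 0.03482.
Fraction of consumed A going to P: r_P/(r_P+r_Q) = 0.7275.
C_P = 0.7275·C_{A0}·X = 0.7275×4.67×0.827 = 2.81 mol/L; Y_P = C_P/C_{A0} = 0.602.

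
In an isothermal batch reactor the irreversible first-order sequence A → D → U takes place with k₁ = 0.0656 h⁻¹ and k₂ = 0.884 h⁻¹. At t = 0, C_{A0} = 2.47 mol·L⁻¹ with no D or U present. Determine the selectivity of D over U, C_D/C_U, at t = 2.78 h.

0.561

For first-order series with pure A initially, C_D(t) = k₁C_{A0}/(k₂−k₁)·(e^(−k₁t) − e^(−k₂t)).
e^(−k₁t) = e^(−0.0656×2.78) = e^(−0.1824) = 0.8333; e^(−k₂t) = e^(−2.458) = 0.08565.
C_D = 0.0656×2.47/(0.884−0.0656) × (0.8333−0.08565) = 0.1980×0.7476 = 0.1480 mol·L⁻¹.
C_A = C_{A0}e^(−k₁t) = 2.058 mol·L⁻¹, so C_U = C_{A0}−C_A−C_D = 0.2637 mol·L⁻¹; C_D/C_U = 0.561.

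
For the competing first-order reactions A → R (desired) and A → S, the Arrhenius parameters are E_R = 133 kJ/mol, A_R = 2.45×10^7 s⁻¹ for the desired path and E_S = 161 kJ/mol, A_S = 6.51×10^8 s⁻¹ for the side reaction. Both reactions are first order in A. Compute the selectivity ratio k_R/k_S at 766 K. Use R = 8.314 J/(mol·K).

k_R/k_S = (A_R/A_S)·exp[−(E_R−E_S)/(RT)] = (A_R/A_S)·exp[(E_S−E_R)/(RT)].
(E_S−E_R)/(RT) = (161−133)×10³/(8.314×766) = 28000/6369 = 4.397.
k_R/k_S = (2.45×10^7/6.51×10^8)·exp(4.397) = 0.03763 × 81.18 = 3.06.

3.06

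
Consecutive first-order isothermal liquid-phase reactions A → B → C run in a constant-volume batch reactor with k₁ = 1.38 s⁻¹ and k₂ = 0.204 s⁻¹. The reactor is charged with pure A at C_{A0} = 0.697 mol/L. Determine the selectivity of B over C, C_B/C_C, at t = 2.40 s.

The intermediate concentration in a first-order A→B→C sequence is C_B = k₁C_{A0}(e^(−k₁t) − e^(−k₂t))/(k₂−k₁).
e^(−k₁t) = e^(−1.38×2.40) = e^(−3.312) = 0.03644; e^(−k₂t) = e^(−0.4896) = 0.6129.
C_B = 1.38×0.697/(0.204−1.38) × (0.03644−0.6129) = (-0.8179)×(-0.5764) = 0.4715 mol/L.
C_A = C_{A0}e^(−k₁t) = 0.02540 mol/L, so C_C = C_{A0}−C_A−C_B = 0.2001 mol/L; C_B/C_C = 2.36.

2.36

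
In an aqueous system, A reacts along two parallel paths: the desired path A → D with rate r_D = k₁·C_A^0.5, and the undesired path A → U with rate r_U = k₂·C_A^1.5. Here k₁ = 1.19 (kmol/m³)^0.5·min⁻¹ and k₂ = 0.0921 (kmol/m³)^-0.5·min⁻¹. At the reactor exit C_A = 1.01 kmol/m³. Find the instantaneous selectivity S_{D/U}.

12.8

S_{D/U} = r_D/r_U = (k₁·C_A^0.5)/(k₂·C_A^1.5) = (k₁/k₂)·C_A⁻¹.
= (1.19×1.010^0.5) / (0.0921×1.010^1.5) = 1.196/0.09348 = 12.8.
The undesired path is higher order in A, so low C_A (CSTR or dilute feed) favours D.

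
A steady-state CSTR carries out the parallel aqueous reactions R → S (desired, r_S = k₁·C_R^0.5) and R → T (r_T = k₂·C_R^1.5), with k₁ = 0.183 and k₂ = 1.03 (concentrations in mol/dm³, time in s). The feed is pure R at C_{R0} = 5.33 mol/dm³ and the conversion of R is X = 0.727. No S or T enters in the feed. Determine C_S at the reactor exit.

0.422 mol/dm³

Exit C_R = C_{R0}(1−X) = 5.33×0.273 = 1.455 mol/dm³.
A CSTR operates uniformly at the exit composition, giving r_S = 0.2207 and r_T = 1.808 (each k·C_R^n at C_R = 1.455).
Fraction of consumed R going to S: r_S/(r_S+r_T) = 0.1088.
C_S = 0.1088·C_{R0}·X = 0.1088×5.33×0.727 = 0.422 mol/dm³.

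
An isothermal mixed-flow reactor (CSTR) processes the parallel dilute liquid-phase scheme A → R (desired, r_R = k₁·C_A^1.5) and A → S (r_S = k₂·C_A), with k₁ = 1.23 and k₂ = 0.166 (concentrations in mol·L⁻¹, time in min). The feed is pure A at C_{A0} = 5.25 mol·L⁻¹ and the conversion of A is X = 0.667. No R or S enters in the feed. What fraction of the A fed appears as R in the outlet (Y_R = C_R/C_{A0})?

0.605

Exit C_A = C_{A0}(1−X) = 5.25×0.333 = 1.748 mol·L⁻¹.
A CSTR operates uniformly at the exit composition, giving r_R = 2.843 and r_S = 0.2902 (each k·C_A^n at C_A = 1.748).
Fraction of consumed A going to R: r_R/(r_R+r_S) = 0.9074.
C_R = 0.9074·C_{A0}·X = 0.9074×5.25×0.667 = 3.18 mol·L⁻¹; Y_R = C_R/C_{A0} = 0.605.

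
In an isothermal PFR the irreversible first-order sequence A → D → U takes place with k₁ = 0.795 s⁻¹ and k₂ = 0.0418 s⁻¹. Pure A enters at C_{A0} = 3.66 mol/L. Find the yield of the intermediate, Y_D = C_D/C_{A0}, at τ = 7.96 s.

The intermediate concentration in a first-order A→B→C sequence is C_D = k₁C_{A0}(e^(−k₁τ) − e^(−k₂τ))/(k₂−k₁).
e^(−k₁τ) = e^(−0.795×7.96) = e^(−6.328) = 0.001785; e^(−k₂τ) = e^(−0.3327) = 0.7170.
C_D = 0.795×3.66/(0.0418−0.795) × (0.001785−0.7170) = (-3.863)×(-0.7152) = 2.763 mol/L.
Y_D = C_D/C_{A0} = 2.763/3.66 = 0.755.

0.755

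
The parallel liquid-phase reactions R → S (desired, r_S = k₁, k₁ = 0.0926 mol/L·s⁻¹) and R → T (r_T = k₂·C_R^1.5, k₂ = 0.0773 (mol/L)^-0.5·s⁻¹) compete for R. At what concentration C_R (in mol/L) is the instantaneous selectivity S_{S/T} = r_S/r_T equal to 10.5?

0.235 mol/L

S_{S/T} = (k₁/k₂)·C_R^-1.5 ⇒ C_R = (S·k₂/k₁)^(1/(-1.5)).
= (10.5×0.0773/0.0926)^(-0.6667) = (8.765)^(-0.6667) = 0.235 mol/L.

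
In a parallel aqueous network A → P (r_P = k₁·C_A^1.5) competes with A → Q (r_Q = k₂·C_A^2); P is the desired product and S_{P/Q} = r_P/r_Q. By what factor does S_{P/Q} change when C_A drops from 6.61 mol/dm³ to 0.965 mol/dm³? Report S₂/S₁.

S_{P/Q} = (k₁/k₂)·C_A^-0.5, so S₂/S₁ = (C_{A,2}/C_{A,1})^-0.5.
= (0.965/6.61)^(-0.5) = (0.1460)^(-0.5) = 2.62.

2.62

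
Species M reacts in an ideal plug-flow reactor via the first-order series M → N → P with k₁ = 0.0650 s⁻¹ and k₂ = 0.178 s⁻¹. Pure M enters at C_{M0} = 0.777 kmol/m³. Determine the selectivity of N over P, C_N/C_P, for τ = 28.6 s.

0.114

The intermediate concentration in a first-order A→B→C sequence is C_N = k₁C_{M0}(e^(−k₁τ) − e^(−k₂τ))/(k₂−k₁).
e^(−k₁τ) = e^(−0.0650×28.6) = e^(−1.859) = 0.1558; e^(−k₂τ) = e^(−5.091) = 0.006153.
C_N = 0.0650×0.777/(0.178−0.0650) × (0.1558−0.006153) = 0.4469×0.1497 = 0.06690 kmol/m³.
C_M = C_{M0}e^(−k₁τ) = 0.1211 kmol/m³, so C_P = C_{M0}−C_M−C_N = 0.5890 kmol/m³; C_N/C_P = 0.114.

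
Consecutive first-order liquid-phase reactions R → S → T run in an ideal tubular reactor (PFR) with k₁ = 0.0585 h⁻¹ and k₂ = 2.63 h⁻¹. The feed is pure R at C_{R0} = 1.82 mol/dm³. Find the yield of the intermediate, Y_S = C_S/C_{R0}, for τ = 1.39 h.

Solving the coupled first-order balances gives C_S(τ) = [k₁/(k₂−k₁)]·C_{R0}·(e^(−k₁τ) − e^(−k₂τ)).
e^(−k₁τ) = e^(−0.0585×1.39) = e^(−0.08131) = 0.9219; e^(−k₂τ) = e^(−3.656) = 0.02584.
C_S = 0.0585×1.82/(2.63−0.0585) × (0.9219−0.02584) = 0.04140×0.8961 = 0.03710 mol/dm³.
Y_S = C_S/C_{R0} = 0.03710/1.82 = 0.0204.

0.0204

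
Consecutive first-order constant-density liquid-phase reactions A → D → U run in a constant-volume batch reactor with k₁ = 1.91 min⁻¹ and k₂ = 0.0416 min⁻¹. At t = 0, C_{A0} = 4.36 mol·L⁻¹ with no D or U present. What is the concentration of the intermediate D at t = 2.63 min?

3.97 mol·L⁻¹

The intermediate concentration in a first-order A→B→C sequence is C_D = k₁C_{A0}(e^(−k₁t) − e^(−k₂t))/(k₂−k₁).
e^(−k₁t) = e^(−1.91×2.63) = e^(−5.023) = 0.006583; e^(−k₂t) = e^(−0.1094) = 0.8964.
C_D = 1.91×4.36/(0.0416−1.91) × (0.006583−0.8964) = (-4.457)×(-0.8898) = 3.966 mol·L⁻¹.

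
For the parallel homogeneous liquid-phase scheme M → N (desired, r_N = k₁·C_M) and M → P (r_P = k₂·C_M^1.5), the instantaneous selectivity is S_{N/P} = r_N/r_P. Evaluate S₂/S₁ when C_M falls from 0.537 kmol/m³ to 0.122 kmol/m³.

S_{N/P} = (k₁/k₂)·C_M^-0.5, so S₂/S₁ = (C_{M,2}/C_{M,1})^-0.5.
= (0.122/0.537)^(-0.5) = (0.2272)^(-0.5) = 2.10.
Selectivity toward N rises as C_M falls — low-concentration operation is favoured.

2.10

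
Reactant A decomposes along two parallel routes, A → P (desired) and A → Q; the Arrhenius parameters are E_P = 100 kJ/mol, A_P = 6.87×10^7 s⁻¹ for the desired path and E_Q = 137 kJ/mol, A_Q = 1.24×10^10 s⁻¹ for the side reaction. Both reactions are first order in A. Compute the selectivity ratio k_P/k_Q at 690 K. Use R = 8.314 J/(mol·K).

3.50

Since both paths have the same order in A, the concentration cancels and S_{P/Q} = k_P/k_Q = (A_P/A_Q)·exp[(E_Q−E_P)/(RT)].
(E_Q−E_P)/(RT) = (137−100)×10³/(8.314×690) = 37000/5737 = 6.450.
k_P/k_Q = (6.87×10^7/1.24×10^10)·exp(6.450) = 0.005540 × 632.5 = 3.50.
Since E_P < E_Q, lowering the temperature improves selectivity toward P.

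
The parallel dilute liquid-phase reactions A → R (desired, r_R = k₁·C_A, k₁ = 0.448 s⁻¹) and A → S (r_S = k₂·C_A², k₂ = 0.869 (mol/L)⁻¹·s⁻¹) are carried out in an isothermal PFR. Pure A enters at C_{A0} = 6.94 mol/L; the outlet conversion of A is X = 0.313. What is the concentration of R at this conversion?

0.178 mol/L

C_A = C_{A0}(1−X) = 4.768 mol/L.
Along a PFR/batch, dC_R/dC_A = −r_R/(r_R+r_S) = −k₁/(k₁+k₂·C_A).
Integrating from C_{A0} to C_A: C_R = (0.448/0.869)·ln[(0.448+0.869·6.94)/(0.448+0.869·4.77)] = 0.5155·ln(6.479/4.591) = 0.1776 mol/L.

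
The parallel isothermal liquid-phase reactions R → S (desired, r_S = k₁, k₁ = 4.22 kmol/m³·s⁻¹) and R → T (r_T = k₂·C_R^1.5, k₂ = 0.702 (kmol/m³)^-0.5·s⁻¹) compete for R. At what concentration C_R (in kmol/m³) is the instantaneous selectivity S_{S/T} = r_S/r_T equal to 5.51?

S_{S/T} = (k₁/k₂)·C_R^-1.5 ⇒ C_R = (S·k₂/k₁)^(1/(-1.5)).
= (5.51×0.702/4.22)^(-0.6667) = (0.9166)^(-0.6667) = 1.06 kmol/m³.

1.06 kmol/m³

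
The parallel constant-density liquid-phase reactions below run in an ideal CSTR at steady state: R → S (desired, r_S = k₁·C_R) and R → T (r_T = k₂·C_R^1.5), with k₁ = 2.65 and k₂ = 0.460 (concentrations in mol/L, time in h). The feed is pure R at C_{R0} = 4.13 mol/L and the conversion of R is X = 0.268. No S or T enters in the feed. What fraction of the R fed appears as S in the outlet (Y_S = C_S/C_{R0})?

Exit C_R = C_{R0}(1−X) = 4.13×0.732 = 3.023 mol/L.
Rates in a CSTR are evaluated at the outlet concentration: r_S = 2.65×3.023 = 8.011, r_T = 0.460×3.023^1.5 = 2.418.
Fraction of consumed R going to S: r_S/(r_S+r_T) = 0.7682.
C_S = 0.7682·C_{R0}·X = 0.7682×4.13×0.268 = 0.850 mol/L; Y_S = C_S/C_{R0} = 0.206.

0.206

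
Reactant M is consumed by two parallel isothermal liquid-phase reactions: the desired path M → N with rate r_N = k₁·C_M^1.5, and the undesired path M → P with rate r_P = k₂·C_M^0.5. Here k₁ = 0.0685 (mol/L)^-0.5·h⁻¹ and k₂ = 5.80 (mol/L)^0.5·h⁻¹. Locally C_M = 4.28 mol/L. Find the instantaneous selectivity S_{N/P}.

0.0505

S_{N/P} = r_N/r_P = (k₁·C_M^1.5)/(k₂·C_M^0.5) = (k₁/k₂)·C_M.
= (0.0685×4.280^1.5) / (5.80×4.280^0.5) = 0.6065/12.00 = 0.0505.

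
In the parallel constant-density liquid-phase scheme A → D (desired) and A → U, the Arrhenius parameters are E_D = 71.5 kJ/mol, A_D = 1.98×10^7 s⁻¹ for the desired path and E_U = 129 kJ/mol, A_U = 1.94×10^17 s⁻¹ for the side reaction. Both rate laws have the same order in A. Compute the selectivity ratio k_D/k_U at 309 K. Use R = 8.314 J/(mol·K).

0.536

k_D/k_U = (A_D/A_U)·exp[−(E_D−E_U)/(RT)] = (A_D/A_U)·exp[(E_U−E_D)/(RT)].
(E_U−E_D)/(RT) = (129−71.5)×10³/(8.314×309) = 57500/2569 = 22.38.
k_D/k_U = (1.98×10^7/1.94×10^17)·exp(22.38) = 1.021×10^-10 × 5.253×10^9 = 0.536.
Since E_D < E_U, lowering the temperature improves selectivity toward D.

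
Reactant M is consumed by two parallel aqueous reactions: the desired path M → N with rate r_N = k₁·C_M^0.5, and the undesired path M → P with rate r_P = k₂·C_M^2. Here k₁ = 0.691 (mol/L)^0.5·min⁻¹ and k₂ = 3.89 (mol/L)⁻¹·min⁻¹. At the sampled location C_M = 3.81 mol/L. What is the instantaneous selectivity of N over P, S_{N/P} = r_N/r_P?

S_{N/P} = r_N/r_P = (k₁·C_M^0.5)/(k₂·C_M^2) = (k₁/k₂)·C_M^-1.5.
= (0.691×3.810^0.5) / (3.89×3.810^2) = 1.349/56.47 = 0.0239.
The undesired path is higher order in M, so low C_M (CSTR or dilute feed) favours N.

0.0239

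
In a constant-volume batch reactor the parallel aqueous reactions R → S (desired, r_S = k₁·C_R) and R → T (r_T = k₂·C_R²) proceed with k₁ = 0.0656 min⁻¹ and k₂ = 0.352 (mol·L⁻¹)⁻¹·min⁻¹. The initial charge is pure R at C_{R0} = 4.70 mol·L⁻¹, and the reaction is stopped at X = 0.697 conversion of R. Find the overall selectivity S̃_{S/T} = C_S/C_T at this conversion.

C_R = C_{R0}(1−X) = 1.424 mol·L⁻¹.
Along a PFR/batch, dC_S/dC_R = −r_S/(r_S+r_T) = −k₁/(k₁+k₂·C_R).
Integrating from C_{R0} to C_R: C_S = (0.0656/0.352)·ln[(0.0656+0.352·4.70)/(0.0656+0.352·1.42)] = 0.1864·ln(1.720/0.5669) = 0.2068 mol·L⁻¹.
C_T = (C_{R0}−C_R)−C_S = 3.069 mol·L⁻¹; S̃_{S/T} = 0.2068/3.069 = 0.0674.

0.0674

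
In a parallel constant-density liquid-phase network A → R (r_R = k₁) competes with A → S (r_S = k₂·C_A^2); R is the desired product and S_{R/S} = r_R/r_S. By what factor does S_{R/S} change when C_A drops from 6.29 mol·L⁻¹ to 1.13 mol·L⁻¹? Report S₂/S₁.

31.0

S_{R/S} = (k₁/k₂)·C_A^-2, so S₂/S₁ = (C_{A,2}/C_{A,1})^-2.
= (1.13/6.29)^(-2) = (0.1797)^(-2) = 31.0.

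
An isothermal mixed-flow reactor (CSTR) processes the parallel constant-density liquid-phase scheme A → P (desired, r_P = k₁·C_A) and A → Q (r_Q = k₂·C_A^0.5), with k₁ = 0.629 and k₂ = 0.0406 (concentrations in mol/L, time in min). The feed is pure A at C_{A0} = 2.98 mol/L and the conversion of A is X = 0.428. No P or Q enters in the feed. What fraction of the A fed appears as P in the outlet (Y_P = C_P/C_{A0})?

0.408

Exit C_A = C_{A0}(1−X) = 2.98×0.572 = 1.705 mol/L.
A CSTR operates uniformly at the exit composition, giving r_P = 1.072 and r_Q = 0.05301 (each k·C_A^n at C_A = 1.705).
Fraction of consumed A going to P: r_P/(r_P+r_Q) = 0.9529.
C_P = 0.9529·C_{A0}·X = 0.9529×2.98×0.428 = 1.22 mol/L; Y_P = C_P/C_{A0} = 0.408.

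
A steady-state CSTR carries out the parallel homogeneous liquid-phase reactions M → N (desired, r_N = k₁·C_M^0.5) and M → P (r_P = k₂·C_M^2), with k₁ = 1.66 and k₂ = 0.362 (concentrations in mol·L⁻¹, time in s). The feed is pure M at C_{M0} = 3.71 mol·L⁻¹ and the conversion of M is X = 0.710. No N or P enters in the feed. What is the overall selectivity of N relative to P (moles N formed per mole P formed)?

4.11

Exit C_M = C_{M0}(1−X) = 3.71×0.290 = 1.076 mol·L⁻¹.
In a CSTR the entire volume is at exit conditions, so r_N = 1.66×1.076^0.5 = 1.722 and r_P = 0.362×1.076^2 = 0.4190.
Overall selectivity = C_N/C_P = r_Nτ/(r_Pτ) = r_N/r_P = 4.11.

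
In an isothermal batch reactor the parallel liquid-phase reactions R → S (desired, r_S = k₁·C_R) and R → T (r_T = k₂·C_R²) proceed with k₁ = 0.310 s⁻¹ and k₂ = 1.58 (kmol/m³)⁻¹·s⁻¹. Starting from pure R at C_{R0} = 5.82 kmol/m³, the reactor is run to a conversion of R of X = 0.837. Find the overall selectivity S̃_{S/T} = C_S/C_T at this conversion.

C_R = C_{R0}(1−X) = 0.9487 kmol/m³.
Along a PFR/batch, dC_S/dC_R = −r_S/(r_S+r_T) = −k₁/(k₁+k₂·C_R).
Integrating from C_{R0} to C_R: C_S = (0.310/1.58)·ln[(0.310+1.58·5.82)/(0.310+1.58·0.949)] = 0.1962·ln(9.506/1.809) = 0.3255 kmol/m³.
C_T = (C_{R0}−C_R)−C_S = 4.546 kmol/m³; S̃_{S/T} = 0.3255/4.546 = 0.0716.

0.0716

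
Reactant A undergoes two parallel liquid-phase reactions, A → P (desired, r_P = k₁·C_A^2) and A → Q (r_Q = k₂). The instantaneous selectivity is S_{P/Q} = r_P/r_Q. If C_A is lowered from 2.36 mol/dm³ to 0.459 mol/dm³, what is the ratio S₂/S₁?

S_{P/Q} = (k₁/k₂)·C_A^2, so S₂/S₁ = (C_{A,2}/C_{A,1})^2.
= (0.459/2.36)^2 = (0.1945)^2 = 0.0378.
Selectivity toward P falls as C_A falls — high-concentration operation is favoured.

0.0378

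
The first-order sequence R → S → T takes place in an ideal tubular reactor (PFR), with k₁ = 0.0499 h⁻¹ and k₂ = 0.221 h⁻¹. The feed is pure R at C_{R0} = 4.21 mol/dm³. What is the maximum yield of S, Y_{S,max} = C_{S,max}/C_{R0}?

0.146

For a first-order series the maximum intermediate yield is C_{S,max}/C_{R0} = (k₁/k₂)^[k₂/(k₂−k₁)].
= (0.0499/0.221)^(0.221/(0.221−0.0499)) = (0.2258)^(1.292) = 0.1463.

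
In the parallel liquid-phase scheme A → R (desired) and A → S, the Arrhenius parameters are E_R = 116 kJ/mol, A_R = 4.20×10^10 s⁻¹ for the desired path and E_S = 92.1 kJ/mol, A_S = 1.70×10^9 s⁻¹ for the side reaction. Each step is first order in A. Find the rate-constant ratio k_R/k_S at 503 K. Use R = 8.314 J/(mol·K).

0.0814

k_R/k_S = (A_R/A_S)·exp[−(E_R−E_S)/(RT)] = (A_R/A_S)·exp[(E_S−E_R)/(RT)].
(E_S−E_R)/(RT) = (92.1−116)×10³/(8.314×503) = -23900/4182 = -5.715.
k_R/k_S = (4.20×10^10/1.70×10^9)·exp(-5.715) = 24.71 × 0.003296 = 0.0814.
Since E_R > E_S, raising the temperature improves selectivity toward R.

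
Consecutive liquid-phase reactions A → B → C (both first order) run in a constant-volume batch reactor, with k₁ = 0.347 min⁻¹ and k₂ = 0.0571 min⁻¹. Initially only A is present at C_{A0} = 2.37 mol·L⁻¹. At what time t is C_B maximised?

For first-order series the maximum of C_B occurs at t_opt = ln(k₂/k₁)/(k₂−k₁).
= ln(0.0571/0.347)/(0.0571−0.347) = ln(0.1646)/-0.2899 = -1.805/-0.2899 = 6.22 min.

6.22 min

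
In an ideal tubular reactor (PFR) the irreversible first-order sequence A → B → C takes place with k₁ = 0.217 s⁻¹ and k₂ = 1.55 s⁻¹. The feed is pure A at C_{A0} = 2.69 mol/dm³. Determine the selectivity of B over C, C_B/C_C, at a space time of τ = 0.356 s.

3.27

For first-order series with pure A initially, C_B(τ) = k₁C_{A0}/(k₂−k₁)·(e^(−k₁τ) − e^(−k₂τ)).
e^(−k₁τ) = e^(−0.217×0.356) = e^(−0.07725) = 0.9257; e^(−k₂τ) = e^(−0.5518) = 0.5759.
C_B = 0.217×2.69/(1.55−0.217) × (0.9257−0.5759) = 0.4379×0.3497 = 0.1532 mol/dm³.
C_A = C_{A0}e^(−k₁τ) = 2.490 mol/dm³, so C_C = C_{A0}−C_A−C_B = 0.04683 mol/dm³; C_B/C_C = 3.27.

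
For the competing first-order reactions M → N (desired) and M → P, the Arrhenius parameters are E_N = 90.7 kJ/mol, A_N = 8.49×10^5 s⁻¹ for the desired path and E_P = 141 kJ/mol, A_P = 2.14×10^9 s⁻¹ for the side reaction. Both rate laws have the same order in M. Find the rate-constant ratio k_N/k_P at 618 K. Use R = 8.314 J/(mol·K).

k_N/k_P = (A_N/A_P)·exp[−(E_N−E_P)/(RT)] = (A_N/A_P)·exp[(E_P−E_N)/(RT)].
(E_P−E_N)/(RT) = (141−90.7)×10³/(8.314×618) = 50300/5138 = 9.790.
k_N/k_P = (8.49×10^5/2.14×10^9)·exp(9.790) = 3.967×10^-4 × 17849 = 7.08.
Since E_N < E_P, lowering the temperature improves selectivity toward N.

7.08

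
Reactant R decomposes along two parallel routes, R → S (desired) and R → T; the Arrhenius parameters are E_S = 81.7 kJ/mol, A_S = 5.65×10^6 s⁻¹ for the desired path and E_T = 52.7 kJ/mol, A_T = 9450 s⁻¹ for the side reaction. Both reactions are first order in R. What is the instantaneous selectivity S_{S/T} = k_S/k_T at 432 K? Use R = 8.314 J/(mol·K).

0.186

k_S/k_T = (A_S/A_T)·exp[−(E_S−E_T)/(RT)] = (A_S/A_T)·exp[(E_T−E_S)/(RT)].
(E_T−E_S)/(RT) = (52.7−81.7)×10³/(8.314×432) = -29000/3592 = -8.074.
k_S/k_T = (5.65×10^6/9450)·exp(-8.074) = 597.9 × 3.114×10^-4 = 0.186.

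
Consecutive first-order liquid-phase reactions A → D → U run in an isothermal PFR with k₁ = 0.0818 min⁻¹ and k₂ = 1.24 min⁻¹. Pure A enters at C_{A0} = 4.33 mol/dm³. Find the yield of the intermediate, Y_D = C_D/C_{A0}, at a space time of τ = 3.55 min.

0.0520

Solving the coupled first-order balances gives C_D(τ) = [k₁/(k₂−k₁)]·C_{A0}·(e^(−k₁τ) − e^(−k₂τ)).
e^(−k₁τ) = e^(−0.0818×3.55) = e^(−0.2904) = 0.7480; e^(−k₂τ) = e^(−4.402) = 0.01225.
C_D = 0.0818×4.33/(1.24−0.0818) × (0.7480−0.01225) = 0.3058×0.7357 = 0.2250 mol/dm³.
Y_D = C_D/C_{A0} = 0.2250/4.33 = 0.0520.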